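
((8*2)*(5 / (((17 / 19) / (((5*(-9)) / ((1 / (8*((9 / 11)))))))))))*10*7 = -344736000 / 187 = -1843508.02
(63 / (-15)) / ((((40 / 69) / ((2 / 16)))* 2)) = -1449 / 3200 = -0.45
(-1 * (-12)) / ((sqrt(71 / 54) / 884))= 31824 * sqrt(426) / 71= 9251.27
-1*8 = -8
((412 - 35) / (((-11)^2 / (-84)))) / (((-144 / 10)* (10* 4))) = 2639 / 5808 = 0.45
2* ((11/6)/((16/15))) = 55/16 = 3.44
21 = 21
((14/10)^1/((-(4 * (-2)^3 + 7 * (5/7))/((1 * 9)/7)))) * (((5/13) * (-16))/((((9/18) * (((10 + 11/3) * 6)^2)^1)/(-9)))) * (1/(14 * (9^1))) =0.00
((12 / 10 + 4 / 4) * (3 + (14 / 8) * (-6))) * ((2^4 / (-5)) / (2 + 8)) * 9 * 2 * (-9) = -21384 / 25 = -855.36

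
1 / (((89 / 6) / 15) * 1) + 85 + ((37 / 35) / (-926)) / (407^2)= 1110737208261 / 12913861730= 86.01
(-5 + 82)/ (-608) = -77/ 608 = -0.13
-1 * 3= -3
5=5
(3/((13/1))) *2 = 6/13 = 0.46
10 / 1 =10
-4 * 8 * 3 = -96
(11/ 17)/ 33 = 1/ 51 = 0.02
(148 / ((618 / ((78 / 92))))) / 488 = 481 / 1156072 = 0.00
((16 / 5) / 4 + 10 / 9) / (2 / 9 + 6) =43 / 140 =0.31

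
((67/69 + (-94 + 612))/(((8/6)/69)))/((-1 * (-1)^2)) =-107427/4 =-26856.75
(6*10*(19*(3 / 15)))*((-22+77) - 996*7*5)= -7935540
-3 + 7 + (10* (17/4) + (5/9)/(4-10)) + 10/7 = 9041/189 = 47.84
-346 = -346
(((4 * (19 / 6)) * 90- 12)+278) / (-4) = -703 / 2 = -351.50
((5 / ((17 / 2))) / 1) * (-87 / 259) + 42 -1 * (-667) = 3120857 / 4403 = 708.80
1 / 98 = 0.01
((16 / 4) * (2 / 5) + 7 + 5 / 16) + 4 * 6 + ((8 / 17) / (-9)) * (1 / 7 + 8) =927821 / 28560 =32.49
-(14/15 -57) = 56.07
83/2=41.50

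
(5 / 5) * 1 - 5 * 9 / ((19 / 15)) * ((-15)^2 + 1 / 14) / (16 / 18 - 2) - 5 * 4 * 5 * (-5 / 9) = 34726973 / 4788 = 7252.92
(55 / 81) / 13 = 55 / 1053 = 0.05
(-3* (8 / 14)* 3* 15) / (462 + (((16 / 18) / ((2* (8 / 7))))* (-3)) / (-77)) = -35640 / 213451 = -0.17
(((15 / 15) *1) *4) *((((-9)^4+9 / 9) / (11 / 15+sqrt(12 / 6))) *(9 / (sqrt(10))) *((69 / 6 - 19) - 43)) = -536837220 *sqrt(5) / 329+196840314 *sqrt(10) / 329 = -1756658.93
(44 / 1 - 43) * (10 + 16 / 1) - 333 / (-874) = 23057 / 874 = 26.38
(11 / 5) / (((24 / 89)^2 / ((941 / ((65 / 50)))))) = 81990271 / 3744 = 21899.11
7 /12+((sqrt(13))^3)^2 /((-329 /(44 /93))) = -105093 /40796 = -2.58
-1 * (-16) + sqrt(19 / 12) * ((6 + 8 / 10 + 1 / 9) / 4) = 311 * sqrt(57) / 1080 + 16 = 18.17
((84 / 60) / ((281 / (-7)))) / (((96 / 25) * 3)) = -245 / 80928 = -0.00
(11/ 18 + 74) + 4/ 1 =1415/ 18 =78.61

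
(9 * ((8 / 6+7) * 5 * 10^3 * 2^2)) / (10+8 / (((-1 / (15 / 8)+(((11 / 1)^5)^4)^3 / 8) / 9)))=137016737793638144808502182912125448587567286780014139879876418530000 / 913444918624254298723347886080836323917115245200094265865842963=150000.00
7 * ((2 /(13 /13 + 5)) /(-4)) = -7 /12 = -0.58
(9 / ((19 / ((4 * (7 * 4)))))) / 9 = 112 / 19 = 5.89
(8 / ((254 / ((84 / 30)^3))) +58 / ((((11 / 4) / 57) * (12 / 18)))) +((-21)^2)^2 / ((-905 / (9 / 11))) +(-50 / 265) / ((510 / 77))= 12645106964318 / 7766732625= 1628.11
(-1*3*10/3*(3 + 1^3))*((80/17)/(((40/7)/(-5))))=2800/17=164.71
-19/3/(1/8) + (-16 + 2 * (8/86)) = -8576/129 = -66.48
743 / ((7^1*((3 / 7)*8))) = 743 / 24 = 30.96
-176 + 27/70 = -12293/70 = -175.61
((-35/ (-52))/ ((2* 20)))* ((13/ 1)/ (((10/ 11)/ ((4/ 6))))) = 77/ 480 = 0.16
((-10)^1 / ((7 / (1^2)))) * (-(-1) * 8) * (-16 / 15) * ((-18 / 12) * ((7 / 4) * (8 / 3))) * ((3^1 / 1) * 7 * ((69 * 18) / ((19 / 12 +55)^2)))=-45785088 / 65863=-695.16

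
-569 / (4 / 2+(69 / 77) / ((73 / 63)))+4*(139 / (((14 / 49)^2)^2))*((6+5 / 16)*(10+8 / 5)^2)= 63131090273773 / 890800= 70870105.83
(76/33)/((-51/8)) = -608/1683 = -0.36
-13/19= -0.68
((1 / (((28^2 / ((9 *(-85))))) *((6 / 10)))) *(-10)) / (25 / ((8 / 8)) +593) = 0.03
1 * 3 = 3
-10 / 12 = -5 / 6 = -0.83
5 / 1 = 5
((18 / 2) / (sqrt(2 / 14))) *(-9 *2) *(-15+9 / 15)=11664 *sqrt(7) / 5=6172.01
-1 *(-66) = 66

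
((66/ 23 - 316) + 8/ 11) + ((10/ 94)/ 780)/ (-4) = -2318026717/ 7419984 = -312.40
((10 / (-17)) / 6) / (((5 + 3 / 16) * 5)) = -16 / 4233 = -0.00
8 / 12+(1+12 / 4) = 14 / 3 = 4.67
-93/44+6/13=-945/572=-1.65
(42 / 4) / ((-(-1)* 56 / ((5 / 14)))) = 15 / 224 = 0.07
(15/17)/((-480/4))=-1/136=-0.01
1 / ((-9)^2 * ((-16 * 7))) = -1 / 9072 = -0.00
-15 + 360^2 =129585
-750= -750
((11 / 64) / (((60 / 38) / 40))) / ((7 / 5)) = 1045 / 336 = 3.11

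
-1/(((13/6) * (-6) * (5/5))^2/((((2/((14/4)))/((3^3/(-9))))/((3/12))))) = 16/3549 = 0.00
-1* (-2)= 2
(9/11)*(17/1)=153/11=13.91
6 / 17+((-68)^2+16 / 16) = 78631 / 17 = 4625.35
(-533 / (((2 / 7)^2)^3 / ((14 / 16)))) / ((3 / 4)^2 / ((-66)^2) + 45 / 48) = -53112758699 / 58088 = -914349.93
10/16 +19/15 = 227/120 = 1.89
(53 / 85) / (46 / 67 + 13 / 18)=63918 / 144415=0.44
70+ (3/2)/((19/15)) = 2705/38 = 71.18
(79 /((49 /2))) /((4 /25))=1975 /98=20.15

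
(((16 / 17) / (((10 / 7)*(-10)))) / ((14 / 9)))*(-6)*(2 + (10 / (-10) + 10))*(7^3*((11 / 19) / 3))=1494108 / 8075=185.03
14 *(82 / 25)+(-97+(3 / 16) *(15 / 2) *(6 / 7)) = -139649 / 2800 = -49.87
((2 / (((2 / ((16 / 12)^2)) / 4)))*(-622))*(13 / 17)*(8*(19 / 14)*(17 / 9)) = -39330304 / 567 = -69365.62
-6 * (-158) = 948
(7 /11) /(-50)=-7 /550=-0.01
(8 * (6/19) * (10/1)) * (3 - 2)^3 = 25.26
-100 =-100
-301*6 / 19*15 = -27090 / 19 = -1425.79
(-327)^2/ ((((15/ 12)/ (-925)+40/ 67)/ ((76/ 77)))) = 402917026320/ 2274041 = 177181.07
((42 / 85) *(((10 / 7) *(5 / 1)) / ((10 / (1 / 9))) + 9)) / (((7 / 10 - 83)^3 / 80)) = -18304000 / 28429530117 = -0.00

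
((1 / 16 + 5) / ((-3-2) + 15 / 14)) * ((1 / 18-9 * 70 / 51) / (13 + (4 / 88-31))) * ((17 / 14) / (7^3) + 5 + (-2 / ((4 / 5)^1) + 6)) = -40674267 / 5419400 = -7.51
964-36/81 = 8672/9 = 963.56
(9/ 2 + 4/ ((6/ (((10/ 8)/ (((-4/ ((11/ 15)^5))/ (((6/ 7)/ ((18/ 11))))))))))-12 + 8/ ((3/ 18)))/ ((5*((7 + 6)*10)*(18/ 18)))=3098300939/ 49754250000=0.06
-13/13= -1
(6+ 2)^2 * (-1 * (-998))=63872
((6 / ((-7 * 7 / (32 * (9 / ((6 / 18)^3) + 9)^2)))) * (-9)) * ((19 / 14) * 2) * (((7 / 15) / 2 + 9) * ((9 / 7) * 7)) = 17679638016 / 35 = 505132514.74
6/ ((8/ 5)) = 15/ 4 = 3.75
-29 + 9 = -20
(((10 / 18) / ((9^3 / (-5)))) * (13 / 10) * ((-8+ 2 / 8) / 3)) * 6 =2015 / 26244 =0.08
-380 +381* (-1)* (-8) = 2668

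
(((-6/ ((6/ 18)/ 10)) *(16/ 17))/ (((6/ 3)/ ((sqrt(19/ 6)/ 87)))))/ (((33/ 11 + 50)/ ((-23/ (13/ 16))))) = 29440 *sqrt(114)/ 339677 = 0.93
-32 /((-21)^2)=-32 /441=-0.07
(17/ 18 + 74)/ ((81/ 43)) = 58007/ 1458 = 39.79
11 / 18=0.61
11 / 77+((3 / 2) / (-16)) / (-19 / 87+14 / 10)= 7313 / 115136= 0.06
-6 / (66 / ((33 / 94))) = -3 / 94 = -0.03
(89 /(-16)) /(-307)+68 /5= 334461 /24560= 13.62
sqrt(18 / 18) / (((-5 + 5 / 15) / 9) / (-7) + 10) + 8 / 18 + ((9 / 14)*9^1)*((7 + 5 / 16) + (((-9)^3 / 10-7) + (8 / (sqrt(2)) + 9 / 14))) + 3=-495050827 / 1199520 + 162*sqrt(2) / 7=-379.98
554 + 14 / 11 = 6108 / 11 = 555.27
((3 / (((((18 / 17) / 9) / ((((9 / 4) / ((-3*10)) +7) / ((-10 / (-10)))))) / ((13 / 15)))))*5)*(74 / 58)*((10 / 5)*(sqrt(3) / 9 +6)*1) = 2265029*sqrt(3) / 10440 +6795087 / 580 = 12091.45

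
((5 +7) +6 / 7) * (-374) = -33660 / 7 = -4808.57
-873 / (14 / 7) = -873 / 2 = -436.50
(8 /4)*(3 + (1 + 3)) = 14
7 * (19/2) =133/2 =66.50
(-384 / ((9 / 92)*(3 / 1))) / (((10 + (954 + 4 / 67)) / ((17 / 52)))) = -209576 / 472329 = -0.44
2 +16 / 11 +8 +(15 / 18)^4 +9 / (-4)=138095 / 14256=9.69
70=70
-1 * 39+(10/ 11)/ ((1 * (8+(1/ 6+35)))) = -38.98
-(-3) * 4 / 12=1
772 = 772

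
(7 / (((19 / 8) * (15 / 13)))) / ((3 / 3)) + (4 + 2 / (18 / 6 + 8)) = 21118 / 3135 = 6.74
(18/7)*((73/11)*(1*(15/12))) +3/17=56307/2618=21.51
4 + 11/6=35/6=5.83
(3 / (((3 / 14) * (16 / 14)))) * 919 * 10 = 225155 / 2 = 112577.50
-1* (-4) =4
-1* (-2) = 2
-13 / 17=-0.76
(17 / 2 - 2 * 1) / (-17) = -13 / 34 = -0.38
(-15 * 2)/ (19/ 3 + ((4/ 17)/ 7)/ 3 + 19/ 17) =-595/ 148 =-4.02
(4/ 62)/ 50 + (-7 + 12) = 3876/ 775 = 5.00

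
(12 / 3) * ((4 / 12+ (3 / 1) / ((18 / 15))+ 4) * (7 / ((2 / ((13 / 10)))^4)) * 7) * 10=2390.79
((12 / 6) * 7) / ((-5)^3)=-14 / 125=-0.11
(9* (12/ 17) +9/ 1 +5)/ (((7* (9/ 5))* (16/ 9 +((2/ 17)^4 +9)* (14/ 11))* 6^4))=46747195/ 496304289936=0.00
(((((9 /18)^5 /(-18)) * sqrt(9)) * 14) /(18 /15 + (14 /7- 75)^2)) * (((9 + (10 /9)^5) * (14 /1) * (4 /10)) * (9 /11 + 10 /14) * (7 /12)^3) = -89449300619 /358958073602304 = -0.00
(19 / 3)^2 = 361 / 9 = 40.11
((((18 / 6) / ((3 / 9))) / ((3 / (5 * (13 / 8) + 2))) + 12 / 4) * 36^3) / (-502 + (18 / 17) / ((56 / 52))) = -185300136 / 59621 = -3107.97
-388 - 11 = -399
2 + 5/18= 41/18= 2.28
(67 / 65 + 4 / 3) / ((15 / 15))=2.36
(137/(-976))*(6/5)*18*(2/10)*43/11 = -159057/67100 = -2.37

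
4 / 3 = 1.33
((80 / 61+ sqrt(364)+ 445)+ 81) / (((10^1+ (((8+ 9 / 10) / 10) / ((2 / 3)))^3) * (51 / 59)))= 51.06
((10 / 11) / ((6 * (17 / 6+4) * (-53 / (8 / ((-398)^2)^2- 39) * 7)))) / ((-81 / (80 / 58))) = -2224048321400 / 56034188756579439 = -0.00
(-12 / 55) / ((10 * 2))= -3 / 275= -0.01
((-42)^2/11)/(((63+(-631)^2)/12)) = 1323/273779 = 0.00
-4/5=-0.80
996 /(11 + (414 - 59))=2.72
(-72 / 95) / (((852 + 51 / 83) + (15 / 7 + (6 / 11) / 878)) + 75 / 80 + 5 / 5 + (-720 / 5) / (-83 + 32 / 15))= -3920546577024 / 4440848509611005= -0.00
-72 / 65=-1.11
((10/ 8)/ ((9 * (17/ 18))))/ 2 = 5/ 68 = 0.07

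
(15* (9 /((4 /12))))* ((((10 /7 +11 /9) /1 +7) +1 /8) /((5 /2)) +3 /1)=78363 /28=2798.68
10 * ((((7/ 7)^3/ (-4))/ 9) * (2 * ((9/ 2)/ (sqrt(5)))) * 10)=-5 * sqrt(5)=-11.18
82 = 82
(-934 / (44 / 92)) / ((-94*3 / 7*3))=75187 / 4653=16.16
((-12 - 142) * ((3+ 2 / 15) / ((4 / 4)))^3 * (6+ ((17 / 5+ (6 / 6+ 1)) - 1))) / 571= -831414584 / 9635625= -86.29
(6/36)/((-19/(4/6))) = -1/171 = -0.01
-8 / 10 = -4 / 5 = -0.80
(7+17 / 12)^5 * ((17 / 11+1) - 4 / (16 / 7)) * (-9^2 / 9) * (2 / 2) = -367853517535 / 1216512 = -302383.80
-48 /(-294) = 8 /49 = 0.16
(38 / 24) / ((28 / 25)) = 1.41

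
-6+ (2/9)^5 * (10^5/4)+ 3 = 622853/59049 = 10.55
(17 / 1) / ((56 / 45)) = 765 / 56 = 13.66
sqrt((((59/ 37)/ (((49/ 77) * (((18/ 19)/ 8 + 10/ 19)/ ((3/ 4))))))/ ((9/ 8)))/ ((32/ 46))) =1.93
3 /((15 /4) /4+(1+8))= 16 /53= 0.30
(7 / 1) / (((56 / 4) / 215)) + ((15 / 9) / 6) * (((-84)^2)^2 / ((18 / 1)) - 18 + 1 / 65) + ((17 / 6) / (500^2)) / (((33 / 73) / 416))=768422.51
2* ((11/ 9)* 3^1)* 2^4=352/ 3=117.33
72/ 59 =1.22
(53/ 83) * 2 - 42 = -3380/ 83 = -40.72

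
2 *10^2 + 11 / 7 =1411 / 7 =201.57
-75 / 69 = -25 / 23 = -1.09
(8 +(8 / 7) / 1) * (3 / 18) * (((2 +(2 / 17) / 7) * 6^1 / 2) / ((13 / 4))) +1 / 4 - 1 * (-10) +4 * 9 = 2126245 / 43316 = 49.09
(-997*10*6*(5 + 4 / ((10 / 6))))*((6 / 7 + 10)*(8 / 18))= -44857024 / 21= -2136048.76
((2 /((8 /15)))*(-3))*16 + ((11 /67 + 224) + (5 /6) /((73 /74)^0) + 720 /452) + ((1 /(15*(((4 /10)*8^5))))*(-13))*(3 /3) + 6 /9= 70342999945 /1488519168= 47.26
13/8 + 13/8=13/4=3.25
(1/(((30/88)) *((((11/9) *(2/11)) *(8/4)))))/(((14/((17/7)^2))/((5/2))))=9537/1372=6.95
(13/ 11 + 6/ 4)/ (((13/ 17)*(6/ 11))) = 1003/ 156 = 6.43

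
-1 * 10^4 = -10000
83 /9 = 9.22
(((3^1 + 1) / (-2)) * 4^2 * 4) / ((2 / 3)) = -192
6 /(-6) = -1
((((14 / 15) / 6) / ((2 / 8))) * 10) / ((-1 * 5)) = -56 / 45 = -1.24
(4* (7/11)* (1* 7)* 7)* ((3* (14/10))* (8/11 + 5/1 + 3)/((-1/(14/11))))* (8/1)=-309786624/6655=-46549.46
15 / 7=2.14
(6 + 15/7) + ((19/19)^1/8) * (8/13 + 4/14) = 3005/364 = 8.26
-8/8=-1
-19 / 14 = -1.36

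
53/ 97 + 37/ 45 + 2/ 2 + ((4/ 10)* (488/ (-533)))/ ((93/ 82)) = 2.05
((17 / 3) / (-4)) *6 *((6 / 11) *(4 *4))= -816 / 11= -74.18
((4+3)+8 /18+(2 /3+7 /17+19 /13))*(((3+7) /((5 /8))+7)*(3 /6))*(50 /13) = 11418925 /25857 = 441.62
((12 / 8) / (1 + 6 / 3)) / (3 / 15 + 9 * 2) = 5 / 182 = 0.03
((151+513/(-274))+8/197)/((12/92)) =185191607/161934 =1143.62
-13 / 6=-2.17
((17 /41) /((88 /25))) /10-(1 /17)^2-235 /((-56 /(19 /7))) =1164777371 /102185776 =11.40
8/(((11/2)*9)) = 16/99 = 0.16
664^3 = 292754944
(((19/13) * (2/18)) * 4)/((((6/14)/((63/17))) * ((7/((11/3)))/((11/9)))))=64372/17901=3.60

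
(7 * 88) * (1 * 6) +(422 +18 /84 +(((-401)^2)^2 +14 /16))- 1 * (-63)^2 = 25856961751.09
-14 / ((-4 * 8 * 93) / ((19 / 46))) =0.00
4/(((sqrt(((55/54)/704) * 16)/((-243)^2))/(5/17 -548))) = -13195325736 * sqrt(30)/85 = -850279712.85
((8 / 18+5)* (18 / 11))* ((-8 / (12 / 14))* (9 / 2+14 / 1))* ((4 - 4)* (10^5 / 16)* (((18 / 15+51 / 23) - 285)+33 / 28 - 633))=0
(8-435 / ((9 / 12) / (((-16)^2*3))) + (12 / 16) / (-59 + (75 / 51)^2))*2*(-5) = 146333324975 / 32852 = 4454320.13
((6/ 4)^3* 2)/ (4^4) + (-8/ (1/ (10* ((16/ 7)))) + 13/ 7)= -185317/ 1024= -180.97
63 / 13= 4.85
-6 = -6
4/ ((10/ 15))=6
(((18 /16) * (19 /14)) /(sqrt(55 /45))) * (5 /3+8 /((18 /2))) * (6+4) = 6555 * sqrt(11) /616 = 35.29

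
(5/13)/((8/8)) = 5/13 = 0.38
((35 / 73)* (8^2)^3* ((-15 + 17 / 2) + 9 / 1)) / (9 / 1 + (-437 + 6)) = -11468800 / 15403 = -744.58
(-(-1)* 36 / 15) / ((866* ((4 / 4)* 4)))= 3 / 4330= 0.00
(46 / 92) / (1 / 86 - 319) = -43 / 27433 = -0.00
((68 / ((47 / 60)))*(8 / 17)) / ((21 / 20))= 12800 / 329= 38.91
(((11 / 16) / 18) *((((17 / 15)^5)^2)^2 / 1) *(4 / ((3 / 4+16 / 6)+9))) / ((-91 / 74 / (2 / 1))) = -3308284365011124033234903214 / 13526146800944995880126953125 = -0.24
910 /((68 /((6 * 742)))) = 1012830 /17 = 59578.24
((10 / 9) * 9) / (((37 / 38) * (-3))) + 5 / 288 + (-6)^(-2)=-35999 / 10656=-3.38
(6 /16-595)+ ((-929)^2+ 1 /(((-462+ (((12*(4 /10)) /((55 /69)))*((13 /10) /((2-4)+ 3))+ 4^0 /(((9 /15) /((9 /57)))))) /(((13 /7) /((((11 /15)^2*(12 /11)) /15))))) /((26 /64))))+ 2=9163590863399221 /10625089664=862448.33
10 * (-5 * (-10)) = 500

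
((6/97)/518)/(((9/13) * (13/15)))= 5/25123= 0.00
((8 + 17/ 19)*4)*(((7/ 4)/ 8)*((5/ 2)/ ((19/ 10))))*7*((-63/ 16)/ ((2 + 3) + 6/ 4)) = -1003275/ 23104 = -43.42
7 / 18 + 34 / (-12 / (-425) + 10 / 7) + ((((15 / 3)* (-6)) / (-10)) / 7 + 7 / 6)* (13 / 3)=4183045 / 136521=30.64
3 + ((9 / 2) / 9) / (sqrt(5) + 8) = 181 / 59 - sqrt(5) / 118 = 3.05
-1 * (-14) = 14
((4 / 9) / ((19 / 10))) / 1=0.23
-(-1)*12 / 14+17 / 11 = 185 / 77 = 2.40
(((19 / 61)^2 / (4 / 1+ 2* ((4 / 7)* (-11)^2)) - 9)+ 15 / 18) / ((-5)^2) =-10088029 / 30884300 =-0.33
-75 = -75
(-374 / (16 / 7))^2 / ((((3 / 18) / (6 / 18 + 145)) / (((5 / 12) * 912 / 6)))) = 17743095755 / 12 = 1478591312.92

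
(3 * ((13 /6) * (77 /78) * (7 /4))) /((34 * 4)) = 0.08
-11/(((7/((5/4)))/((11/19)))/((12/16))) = -0.85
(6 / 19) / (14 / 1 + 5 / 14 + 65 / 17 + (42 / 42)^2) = 1428 / 86735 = 0.02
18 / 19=0.95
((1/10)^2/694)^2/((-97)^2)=1/45317131240000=0.00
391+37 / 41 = 16068 / 41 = 391.90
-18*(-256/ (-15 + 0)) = -1536/ 5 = -307.20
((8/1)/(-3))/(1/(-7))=56/3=18.67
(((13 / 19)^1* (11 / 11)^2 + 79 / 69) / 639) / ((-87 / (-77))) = 184646 / 72882423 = 0.00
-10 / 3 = -3.33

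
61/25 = 2.44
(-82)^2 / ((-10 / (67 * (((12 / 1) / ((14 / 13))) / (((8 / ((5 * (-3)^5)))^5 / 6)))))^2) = 28967553184595660431848992759669159765625 / 3288334336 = 8809187334592141798518444000000.00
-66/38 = -33/19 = -1.74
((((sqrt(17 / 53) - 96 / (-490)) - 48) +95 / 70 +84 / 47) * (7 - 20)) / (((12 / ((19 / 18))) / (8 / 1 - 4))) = 254042711 / 1243620 - 247 * sqrt(901) / 2862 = 201.69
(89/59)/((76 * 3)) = 89/13452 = 0.01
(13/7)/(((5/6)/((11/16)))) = 429/280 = 1.53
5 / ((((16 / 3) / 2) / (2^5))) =60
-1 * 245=-245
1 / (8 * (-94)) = -0.00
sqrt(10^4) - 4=96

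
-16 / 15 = -1.07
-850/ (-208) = 425/ 104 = 4.09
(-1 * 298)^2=88804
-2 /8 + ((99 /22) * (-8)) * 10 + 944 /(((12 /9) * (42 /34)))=5961 /28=212.89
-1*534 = -534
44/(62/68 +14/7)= 136/9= 15.11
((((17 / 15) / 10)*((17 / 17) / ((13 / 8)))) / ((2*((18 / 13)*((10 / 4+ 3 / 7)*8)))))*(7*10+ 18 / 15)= 10591 / 138375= 0.08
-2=-2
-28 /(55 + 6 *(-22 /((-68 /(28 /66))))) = -476 /949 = -0.50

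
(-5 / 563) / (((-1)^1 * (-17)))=-5 / 9571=-0.00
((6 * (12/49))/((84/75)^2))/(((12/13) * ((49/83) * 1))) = 2023125/941192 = 2.15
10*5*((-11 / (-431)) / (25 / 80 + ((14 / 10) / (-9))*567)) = -44000 / 3030361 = -0.01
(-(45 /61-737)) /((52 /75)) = 842100 /793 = 1061.92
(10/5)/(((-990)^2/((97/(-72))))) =-97/35283600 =-0.00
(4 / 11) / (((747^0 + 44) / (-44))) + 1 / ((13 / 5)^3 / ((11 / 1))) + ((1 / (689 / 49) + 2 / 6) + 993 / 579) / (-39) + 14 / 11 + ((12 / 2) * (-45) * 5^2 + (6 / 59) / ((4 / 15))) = -2952654456373763 / 437551510110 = -6748.13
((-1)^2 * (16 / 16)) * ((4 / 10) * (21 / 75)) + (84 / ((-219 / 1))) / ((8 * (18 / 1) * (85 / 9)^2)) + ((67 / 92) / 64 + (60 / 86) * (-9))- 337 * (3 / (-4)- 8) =1964705039578757 / 667677856000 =2942.59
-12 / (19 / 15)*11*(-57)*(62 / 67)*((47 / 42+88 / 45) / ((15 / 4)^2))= 42273088 / 35175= 1201.79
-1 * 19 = -19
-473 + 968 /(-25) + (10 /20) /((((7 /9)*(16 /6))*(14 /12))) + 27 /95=-95190869 /186200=-511.23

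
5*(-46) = -230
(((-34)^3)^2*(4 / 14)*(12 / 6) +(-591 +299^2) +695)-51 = 6179843842 / 7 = 882834834.57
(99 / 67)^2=9801 / 4489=2.18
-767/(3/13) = -9971/3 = -3323.67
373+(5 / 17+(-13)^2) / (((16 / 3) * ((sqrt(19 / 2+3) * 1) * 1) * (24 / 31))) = 44609 * sqrt(2) / 5440+373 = 384.60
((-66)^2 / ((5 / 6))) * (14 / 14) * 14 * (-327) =-119650608 / 5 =-23930121.60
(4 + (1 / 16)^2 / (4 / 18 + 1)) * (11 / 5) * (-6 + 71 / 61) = -665107 / 15616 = -42.59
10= 10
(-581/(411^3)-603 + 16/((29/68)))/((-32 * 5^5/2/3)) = 569262849359/16778078325000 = 0.03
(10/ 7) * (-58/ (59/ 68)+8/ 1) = -4960/ 59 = -84.07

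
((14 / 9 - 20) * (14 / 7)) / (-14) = 166 / 63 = 2.63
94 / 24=47 / 12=3.92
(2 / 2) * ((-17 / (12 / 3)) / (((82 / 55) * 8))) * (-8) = 935 / 328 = 2.85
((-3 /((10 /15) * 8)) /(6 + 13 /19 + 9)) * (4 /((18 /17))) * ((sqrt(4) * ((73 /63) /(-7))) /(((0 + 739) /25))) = 0.00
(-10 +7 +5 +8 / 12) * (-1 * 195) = -520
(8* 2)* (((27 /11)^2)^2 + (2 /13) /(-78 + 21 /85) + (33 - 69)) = 5960619760 /1257910797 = 4.74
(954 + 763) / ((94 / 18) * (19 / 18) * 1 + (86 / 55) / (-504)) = 214178580 / 687223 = 311.66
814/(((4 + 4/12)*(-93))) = -814/403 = -2.02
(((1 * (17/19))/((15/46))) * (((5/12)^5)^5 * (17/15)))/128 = 79238414764404296875/10440161949526912778356610039808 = 0.00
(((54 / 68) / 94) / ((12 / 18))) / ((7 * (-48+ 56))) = 81 / 357952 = 0.00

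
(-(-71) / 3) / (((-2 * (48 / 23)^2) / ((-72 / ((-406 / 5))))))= -187795 / 77952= -2.41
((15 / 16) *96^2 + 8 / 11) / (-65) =-95048 / 715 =-132.93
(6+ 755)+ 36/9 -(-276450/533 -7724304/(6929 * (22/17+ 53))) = 8340968973/6395467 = 1304.20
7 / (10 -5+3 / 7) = 49 / 38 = 1.29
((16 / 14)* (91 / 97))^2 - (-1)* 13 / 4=165581 / 37636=4.40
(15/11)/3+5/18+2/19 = 3151/3762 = 0.84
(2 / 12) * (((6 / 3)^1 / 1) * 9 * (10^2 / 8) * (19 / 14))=1425 / 28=50.89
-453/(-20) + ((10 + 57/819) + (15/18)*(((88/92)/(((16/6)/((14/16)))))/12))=87715501/2679040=32.74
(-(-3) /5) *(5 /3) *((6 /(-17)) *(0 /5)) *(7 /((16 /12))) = 0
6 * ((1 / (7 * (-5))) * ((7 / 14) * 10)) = -6 / 7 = -0.86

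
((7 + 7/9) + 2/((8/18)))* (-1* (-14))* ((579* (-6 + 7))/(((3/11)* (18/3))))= 3284281/54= 60820.02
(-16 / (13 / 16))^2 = 65536 / 169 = 387.79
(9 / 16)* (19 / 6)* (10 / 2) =8.91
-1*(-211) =211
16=16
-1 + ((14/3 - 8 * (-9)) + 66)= 425/3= 141.67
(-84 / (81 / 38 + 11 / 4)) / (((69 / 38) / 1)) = -11552 / 1219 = -9.48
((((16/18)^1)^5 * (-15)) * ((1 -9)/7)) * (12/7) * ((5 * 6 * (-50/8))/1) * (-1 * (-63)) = -327680000/1701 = -192639.62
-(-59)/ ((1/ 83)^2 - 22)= -406451/ 151557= -2.68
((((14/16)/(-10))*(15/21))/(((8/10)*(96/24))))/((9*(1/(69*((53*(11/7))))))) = -67045/5376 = -12.47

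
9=9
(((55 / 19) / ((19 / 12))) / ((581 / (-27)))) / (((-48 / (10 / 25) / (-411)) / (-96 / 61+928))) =-3449125152 / 12794201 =-269.59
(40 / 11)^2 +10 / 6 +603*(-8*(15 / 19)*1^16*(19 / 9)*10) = -29179795 / 363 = -80385.11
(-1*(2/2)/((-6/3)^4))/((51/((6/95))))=-1/12920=-0.00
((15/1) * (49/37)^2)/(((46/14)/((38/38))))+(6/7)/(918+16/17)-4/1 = 6899492126/1721614699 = 4.01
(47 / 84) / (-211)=-47 / 17724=-0.00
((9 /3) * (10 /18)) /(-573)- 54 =-92831 /1719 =-54.00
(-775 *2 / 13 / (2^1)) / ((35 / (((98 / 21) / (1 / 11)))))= -3410 / 39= -87.44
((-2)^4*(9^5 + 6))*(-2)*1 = -1889760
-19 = -19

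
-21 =-21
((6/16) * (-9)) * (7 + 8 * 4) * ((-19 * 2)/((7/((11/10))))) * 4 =220077/70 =3143.96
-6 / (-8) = 3 / 4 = 0.75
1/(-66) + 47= 3101/66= 46.98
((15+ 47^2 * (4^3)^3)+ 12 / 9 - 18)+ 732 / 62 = 53854077871 / 93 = 579076106.14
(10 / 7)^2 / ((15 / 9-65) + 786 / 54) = -900 / 21511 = -0.04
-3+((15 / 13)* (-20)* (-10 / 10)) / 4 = 36 / 13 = 2.77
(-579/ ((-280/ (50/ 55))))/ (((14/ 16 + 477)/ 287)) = 47478/ 42053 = 1.13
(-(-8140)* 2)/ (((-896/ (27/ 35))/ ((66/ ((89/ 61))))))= -22120857/ 34888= -634.05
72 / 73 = 0.99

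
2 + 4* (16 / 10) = 42 / 5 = 8.40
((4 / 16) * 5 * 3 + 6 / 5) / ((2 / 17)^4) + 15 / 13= 107496327 / 4160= 25840.46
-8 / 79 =-0.10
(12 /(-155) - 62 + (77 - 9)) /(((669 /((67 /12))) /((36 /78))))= 10251 /449345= 0.02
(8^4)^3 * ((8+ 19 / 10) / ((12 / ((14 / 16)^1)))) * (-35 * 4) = -6944962117632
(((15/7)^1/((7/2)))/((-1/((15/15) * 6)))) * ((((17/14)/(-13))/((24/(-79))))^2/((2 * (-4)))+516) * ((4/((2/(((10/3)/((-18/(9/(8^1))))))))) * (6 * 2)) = 9477.33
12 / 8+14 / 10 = 29 / 10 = 2.90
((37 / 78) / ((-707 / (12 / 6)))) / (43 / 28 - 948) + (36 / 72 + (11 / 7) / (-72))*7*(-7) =-23.43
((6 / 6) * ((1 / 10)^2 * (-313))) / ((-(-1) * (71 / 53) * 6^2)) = -16589 / 255600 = -0.06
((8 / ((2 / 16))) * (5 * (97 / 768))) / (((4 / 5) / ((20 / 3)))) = 12125 / 36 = 336.81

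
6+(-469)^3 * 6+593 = -618969655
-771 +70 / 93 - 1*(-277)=-45872 / 93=-493.25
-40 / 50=-4 / 5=-0.80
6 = 6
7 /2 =3.50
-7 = -7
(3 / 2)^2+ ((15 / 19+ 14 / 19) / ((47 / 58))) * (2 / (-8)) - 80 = -78.22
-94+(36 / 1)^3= 46562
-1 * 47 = -47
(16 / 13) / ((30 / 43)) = 344 / 195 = 1.76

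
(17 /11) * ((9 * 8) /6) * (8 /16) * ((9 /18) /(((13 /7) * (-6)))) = -119 /286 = -0.42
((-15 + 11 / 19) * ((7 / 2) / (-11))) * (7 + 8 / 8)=7672 / 209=36.71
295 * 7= 2065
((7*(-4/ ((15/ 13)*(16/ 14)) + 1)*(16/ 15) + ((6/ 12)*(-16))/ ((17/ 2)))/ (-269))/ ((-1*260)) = -1186/ 5144625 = -0.00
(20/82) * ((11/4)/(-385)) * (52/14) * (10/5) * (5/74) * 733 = -47645/74333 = -0.64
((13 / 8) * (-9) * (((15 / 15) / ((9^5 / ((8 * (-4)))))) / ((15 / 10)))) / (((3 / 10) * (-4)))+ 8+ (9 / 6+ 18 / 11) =14461285 / 1299078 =11.13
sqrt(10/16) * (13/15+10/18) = 16 * sqrt(10)/45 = 1.12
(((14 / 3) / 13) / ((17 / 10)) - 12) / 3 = -7816 / 1989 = -3.93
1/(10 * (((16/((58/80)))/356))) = 2581/1600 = 1.61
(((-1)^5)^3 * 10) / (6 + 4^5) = -1 / 103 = -0.01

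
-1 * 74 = -74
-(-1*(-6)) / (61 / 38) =-228 / 61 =-3.74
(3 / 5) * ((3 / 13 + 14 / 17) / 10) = 699 / 11050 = 0.06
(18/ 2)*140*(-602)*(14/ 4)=-2654820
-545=-545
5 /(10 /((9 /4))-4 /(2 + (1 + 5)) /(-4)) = 360 /329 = 1.09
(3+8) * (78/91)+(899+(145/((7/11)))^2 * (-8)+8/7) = -20307631/49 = -414441.45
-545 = -545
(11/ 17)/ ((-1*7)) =-11/ 119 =-0.09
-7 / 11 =-0.64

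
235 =235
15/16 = 0.94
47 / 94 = 1 / 2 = 0.50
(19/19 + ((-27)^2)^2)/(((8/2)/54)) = 7174467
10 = 10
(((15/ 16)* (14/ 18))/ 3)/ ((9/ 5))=175/ 1296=0.14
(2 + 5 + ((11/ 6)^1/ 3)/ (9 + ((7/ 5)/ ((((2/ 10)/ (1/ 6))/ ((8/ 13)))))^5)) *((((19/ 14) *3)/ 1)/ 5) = 5.75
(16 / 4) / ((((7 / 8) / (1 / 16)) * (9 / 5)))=10 / 63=0.16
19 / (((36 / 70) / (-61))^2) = 86606275 / 324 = 267303.32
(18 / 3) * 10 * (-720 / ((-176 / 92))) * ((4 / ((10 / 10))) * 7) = 6955200 / 11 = 632290.91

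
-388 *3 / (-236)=291 / 59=4.93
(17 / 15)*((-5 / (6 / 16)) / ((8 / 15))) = -85 / 3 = -28.33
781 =781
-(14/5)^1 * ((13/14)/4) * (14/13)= -7/10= -0.70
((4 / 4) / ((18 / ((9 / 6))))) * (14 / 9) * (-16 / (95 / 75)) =-1.64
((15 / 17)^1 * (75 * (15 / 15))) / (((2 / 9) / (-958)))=-285286.76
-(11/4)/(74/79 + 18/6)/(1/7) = -6083/1244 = -4.89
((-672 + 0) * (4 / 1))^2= 7225344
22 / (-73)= -22 / 73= -0.30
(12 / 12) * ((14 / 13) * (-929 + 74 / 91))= -168930 / 169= -999.59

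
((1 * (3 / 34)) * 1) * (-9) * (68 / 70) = -27 / 35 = -0.77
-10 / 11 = -0.91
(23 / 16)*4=23 / 4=5.75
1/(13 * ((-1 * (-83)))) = 1/1079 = 0.00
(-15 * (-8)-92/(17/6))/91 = 1488/1547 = 0.96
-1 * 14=-14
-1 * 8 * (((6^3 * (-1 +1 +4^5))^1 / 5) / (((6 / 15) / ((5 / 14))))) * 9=-19906560 / 7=-2843794.29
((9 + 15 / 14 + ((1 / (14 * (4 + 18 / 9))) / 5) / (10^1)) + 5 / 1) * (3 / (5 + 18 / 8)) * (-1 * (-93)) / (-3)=-280333 / 1450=-193.33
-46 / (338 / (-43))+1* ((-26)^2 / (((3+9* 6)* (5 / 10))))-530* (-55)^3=849426183611 / 9633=88178779.57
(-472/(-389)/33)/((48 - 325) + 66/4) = -944/6688077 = -0.00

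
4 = 4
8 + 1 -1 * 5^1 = 4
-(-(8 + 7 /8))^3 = 357911 /512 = 699.04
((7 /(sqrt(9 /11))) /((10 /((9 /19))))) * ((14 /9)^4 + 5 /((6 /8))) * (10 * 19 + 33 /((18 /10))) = 956.29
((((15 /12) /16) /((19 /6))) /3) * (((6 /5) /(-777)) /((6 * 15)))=-1 /7086240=-0.00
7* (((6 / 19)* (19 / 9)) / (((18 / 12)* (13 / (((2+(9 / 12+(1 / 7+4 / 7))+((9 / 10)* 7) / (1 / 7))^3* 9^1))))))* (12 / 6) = 295275249179 / 637000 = 463540.42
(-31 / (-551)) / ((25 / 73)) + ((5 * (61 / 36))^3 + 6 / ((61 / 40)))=24001492742083 / 39203870400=612.22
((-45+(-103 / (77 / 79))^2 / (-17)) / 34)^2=1251265188393529 / 2936017137361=426.18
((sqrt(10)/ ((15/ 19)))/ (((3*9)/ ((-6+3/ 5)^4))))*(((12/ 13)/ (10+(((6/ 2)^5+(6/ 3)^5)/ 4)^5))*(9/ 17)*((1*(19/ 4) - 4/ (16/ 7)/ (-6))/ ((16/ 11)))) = 1769825376*sqrt(10)/ 40229256220765625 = 0.00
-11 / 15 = -0.73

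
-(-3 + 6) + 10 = 7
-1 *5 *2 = -10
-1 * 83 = -83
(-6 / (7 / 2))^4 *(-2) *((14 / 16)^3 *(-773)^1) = 62613 / 7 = 8944.71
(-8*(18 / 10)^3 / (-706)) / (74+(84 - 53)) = 972 / 1544375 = 0.00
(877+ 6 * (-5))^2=717409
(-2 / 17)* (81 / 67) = -162 / 1139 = -0.14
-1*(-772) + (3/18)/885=4099321/5310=772.00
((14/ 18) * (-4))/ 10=-14/ 45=-0.31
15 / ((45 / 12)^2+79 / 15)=3600 / 4639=0.78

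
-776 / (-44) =194 / 11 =17.64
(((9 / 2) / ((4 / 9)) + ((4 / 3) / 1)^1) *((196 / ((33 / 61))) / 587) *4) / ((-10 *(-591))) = 14945 / 3122253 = 0.00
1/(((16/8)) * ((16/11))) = 11/32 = 0.34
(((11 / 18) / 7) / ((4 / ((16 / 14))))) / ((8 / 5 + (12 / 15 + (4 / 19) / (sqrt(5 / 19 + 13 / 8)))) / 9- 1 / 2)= -257070 / 2391973- 8800 * sqrt(10906) / 117206677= -0.12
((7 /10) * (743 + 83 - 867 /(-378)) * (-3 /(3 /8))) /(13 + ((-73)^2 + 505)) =-41746 /52623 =-0.79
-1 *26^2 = -676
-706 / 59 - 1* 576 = -34690 / 59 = -587.97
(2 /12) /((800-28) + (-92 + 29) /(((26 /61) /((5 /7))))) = 13 /51981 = 0.00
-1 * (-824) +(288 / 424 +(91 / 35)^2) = 1101657 / 1325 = 831.44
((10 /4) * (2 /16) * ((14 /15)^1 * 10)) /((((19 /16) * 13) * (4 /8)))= 280 /741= 0.38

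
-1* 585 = -585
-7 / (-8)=7 / 8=0.88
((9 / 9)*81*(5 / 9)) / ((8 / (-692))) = -7785 / 2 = -3892.50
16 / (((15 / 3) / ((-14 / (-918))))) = 112 / 2295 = 0.05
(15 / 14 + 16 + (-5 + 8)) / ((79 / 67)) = 17.02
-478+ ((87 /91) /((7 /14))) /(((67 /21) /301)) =-259216 /871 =-297.61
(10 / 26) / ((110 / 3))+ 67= 19165 / 286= 67.01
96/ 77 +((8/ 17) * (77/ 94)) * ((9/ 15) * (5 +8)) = 1308444/ 307615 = 4.25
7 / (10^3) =7 / 1000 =0.01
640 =640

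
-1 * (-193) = 193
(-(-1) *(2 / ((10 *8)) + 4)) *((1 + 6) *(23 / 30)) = 25921 / 1200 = 21.60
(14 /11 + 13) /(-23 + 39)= 157 /176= 0.89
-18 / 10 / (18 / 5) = -1 / 2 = -0.50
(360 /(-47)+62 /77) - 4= -39282 /3619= -10.85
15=15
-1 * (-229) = 229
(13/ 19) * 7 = 91/ 19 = 4.79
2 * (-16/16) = -2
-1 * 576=-576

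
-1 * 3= -3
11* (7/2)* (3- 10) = -269.50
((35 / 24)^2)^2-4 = 0.52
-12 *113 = -1356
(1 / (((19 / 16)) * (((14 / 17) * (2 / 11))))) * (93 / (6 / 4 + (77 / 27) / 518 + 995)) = 69494436 / 132402697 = 0.52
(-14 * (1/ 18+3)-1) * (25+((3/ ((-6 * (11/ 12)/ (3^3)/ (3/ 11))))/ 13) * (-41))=-23344894/ 14157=-1649.00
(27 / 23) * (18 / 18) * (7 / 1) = 189 / 23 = 8.22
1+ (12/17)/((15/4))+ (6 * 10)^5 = 66096000101/85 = 777600001.19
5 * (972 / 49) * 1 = 4860 / 49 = 99.18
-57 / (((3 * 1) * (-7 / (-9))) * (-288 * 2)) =19 / 448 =0.04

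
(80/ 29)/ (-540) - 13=-10183/ 783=-13.01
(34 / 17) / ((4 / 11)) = 5.50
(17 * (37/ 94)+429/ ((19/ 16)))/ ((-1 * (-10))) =657167/ 17860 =36.80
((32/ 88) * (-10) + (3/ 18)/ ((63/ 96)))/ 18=-1172/ 6237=-0.19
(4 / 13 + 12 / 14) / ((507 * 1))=106 / 46137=0.00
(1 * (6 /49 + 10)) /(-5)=-496 /245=-2.02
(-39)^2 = 1521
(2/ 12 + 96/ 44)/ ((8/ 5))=775/ 528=1.47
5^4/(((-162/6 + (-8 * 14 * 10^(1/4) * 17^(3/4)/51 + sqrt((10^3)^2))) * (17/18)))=625/(-56 * 10^(1/4) * 17^(3/4)/27 + 16541/18)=0.70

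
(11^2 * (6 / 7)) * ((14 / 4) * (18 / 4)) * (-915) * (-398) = 594871695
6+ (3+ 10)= 19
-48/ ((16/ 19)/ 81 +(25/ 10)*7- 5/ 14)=-64638/ 23099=-2.80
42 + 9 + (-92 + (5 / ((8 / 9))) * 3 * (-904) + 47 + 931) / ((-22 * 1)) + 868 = 1572.14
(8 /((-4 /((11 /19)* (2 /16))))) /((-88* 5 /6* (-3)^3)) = -1 /13680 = -0.00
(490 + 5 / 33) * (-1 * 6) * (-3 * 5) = 485250 / 11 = 44113.64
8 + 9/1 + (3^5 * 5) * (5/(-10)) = -1181/2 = -590.50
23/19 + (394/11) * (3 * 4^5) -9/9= 22997036/209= 110033.67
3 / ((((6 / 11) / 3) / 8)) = 132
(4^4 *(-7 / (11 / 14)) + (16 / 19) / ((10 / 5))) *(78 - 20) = -27641872 / 209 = -132257.76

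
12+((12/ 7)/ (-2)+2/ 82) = 3205/ 287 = 11.17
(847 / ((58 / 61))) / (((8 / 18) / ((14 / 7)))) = 465003 / 116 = 4008.65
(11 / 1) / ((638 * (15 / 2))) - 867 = -377144 / 435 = -867.00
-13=-13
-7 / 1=-7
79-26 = 53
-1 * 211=-211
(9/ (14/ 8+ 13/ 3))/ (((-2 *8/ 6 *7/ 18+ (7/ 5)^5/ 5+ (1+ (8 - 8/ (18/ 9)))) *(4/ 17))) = 193640625/ 155173472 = 1.25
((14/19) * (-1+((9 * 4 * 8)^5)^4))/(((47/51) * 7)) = 1571990535487847849886388758632562389104929068285850/893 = 1760347744107332418685766000000000000000000000000.00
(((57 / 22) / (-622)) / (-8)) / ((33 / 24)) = 57 / 150524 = 0.00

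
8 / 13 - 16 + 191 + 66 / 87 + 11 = 70640 / 377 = 187.37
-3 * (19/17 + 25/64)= -4923/1088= -4.52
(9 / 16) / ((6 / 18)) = 27 / 16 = 1.69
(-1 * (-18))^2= 324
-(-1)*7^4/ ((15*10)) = 2401/ 150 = 16.01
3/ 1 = 3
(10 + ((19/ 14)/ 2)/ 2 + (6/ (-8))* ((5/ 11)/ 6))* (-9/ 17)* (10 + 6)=-87.10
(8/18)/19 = 4/171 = 0.02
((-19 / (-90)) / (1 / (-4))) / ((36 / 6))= -19 / 135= -0.14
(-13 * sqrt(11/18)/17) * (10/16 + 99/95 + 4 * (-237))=9349769 * sqrt(22)/77520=565.72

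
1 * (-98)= -98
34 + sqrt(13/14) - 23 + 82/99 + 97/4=sqrt(182)/14 + 14287/396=37.04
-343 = -343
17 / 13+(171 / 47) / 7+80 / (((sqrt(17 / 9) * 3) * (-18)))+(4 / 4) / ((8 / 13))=118129 / 34216 - 40 * sqrt(17) / 153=2.37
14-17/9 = 109/9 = 12.11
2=2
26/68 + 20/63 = 1499/2142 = 0.70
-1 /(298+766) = -1 /1064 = -0.00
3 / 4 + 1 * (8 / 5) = 2.35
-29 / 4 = -7.25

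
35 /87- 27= -2314 /87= -26.60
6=6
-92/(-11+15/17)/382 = 391/16426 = 0.02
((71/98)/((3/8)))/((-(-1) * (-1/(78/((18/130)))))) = -479960/441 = -1088.34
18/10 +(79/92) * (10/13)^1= 7357/2990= 2.46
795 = 795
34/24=17/12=1.42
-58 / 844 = -29 / 422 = -0.07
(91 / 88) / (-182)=-1 / 176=-0.01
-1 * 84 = -84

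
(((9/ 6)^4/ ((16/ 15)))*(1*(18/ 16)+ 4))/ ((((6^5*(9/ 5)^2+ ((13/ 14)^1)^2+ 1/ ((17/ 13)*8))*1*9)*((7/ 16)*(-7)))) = -2352375/ 67160319344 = -0.00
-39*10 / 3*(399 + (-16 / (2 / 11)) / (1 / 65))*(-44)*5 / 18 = -76090300 / 9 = -8454477.78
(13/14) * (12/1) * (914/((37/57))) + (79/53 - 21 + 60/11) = 2366982206/150997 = 15675.69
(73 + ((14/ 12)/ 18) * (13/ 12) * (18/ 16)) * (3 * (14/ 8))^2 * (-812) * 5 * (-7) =29309283115/ 512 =57244693.58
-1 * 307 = -307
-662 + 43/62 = -41001/62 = -661.31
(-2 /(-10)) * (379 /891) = 379 /4455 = 0.09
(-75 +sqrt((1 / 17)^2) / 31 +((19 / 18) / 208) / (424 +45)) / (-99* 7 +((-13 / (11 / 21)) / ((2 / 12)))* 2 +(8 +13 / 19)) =14504935330259 / 189948696380352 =0.08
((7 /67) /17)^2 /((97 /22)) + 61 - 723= -662.00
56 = 56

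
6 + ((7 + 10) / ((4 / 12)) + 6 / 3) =59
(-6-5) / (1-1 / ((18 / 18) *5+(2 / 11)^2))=-6699 / 488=-13.73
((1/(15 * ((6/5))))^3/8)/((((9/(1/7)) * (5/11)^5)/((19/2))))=3059969/18370800000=0.00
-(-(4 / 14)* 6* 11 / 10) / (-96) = -11 / 560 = -0.02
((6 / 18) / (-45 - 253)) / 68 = -1 / 60792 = -0.00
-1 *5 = -5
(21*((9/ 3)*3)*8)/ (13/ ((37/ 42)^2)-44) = -258741/ 4663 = -55.49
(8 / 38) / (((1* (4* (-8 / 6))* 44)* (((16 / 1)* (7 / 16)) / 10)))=-15 / 11704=-0.00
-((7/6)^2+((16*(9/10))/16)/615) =-50279/36900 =-1.36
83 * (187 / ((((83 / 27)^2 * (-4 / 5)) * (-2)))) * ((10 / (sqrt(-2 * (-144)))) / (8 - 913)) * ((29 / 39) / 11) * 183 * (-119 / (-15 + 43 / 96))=-13044314115 * sqrt(2) / 272832703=-67.61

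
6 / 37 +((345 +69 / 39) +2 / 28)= 2336717 / 6734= 347.00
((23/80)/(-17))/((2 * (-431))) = 23/1172320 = 0.00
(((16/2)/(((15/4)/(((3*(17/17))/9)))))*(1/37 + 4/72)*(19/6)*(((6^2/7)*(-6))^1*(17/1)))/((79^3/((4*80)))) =-72765440/1149273909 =-0.06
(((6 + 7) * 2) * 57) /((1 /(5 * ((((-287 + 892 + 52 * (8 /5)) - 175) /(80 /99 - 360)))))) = -94119597 /8890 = -10587.13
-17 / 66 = -0.26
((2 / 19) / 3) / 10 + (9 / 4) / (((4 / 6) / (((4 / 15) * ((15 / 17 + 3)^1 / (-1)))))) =-16912 / 4845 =-3.49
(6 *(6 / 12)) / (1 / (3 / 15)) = 3 / 5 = 0.60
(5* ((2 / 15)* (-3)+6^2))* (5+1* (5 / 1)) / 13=136.92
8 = 8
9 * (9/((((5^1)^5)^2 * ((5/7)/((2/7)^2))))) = 324/341796875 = 0.00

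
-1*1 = -1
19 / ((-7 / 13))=-247 / 7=-35.29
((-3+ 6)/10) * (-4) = -6/5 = -1.20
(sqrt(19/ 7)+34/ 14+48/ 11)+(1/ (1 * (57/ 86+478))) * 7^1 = sqrt(133)/ 7+21575649/ 3169705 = 8.45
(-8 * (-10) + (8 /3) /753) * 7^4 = 433927928 /2259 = 192088.50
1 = 1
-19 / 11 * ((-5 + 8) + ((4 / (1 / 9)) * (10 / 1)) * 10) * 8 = -547656 / 11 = -49786.91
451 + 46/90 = 20318/45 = 451.51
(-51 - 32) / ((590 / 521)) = -43243 / 590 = -73.29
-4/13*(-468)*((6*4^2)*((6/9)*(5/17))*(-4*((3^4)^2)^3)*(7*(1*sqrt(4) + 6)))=-2915215081193963520/17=-171483240070233148.24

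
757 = 757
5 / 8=0.62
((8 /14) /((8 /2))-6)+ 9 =22 /7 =3.14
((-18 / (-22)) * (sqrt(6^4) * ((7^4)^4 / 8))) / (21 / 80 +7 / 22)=15382099292215320 / 73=210713688934456.44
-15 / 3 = -5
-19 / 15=-1.27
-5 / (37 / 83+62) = -415 / 5183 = -0.08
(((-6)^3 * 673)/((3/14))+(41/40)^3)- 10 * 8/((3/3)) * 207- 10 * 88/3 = -133485361237/192000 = -695236.26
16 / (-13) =-1.23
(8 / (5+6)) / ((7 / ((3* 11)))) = 24 / 7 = 3.43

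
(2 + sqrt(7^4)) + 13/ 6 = 53.17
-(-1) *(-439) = -439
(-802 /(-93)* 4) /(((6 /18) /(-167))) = -535736 /31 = -17281.81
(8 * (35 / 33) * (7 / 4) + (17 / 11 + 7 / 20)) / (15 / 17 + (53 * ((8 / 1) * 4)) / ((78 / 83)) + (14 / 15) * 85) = 2442271 / 274936420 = 0.01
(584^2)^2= 116319195136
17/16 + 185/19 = 10.80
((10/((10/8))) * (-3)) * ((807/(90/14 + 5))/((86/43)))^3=-540799123347/512000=-1056248.29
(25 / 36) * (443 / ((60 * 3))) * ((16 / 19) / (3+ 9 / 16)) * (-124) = -4394560 / 87723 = -50.10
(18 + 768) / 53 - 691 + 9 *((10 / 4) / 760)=-10893971 / 16112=-676.14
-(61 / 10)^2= -3721 / 100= -37.21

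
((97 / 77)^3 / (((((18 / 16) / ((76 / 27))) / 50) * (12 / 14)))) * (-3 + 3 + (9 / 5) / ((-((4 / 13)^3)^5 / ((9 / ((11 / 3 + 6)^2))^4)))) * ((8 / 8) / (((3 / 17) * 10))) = -2673017559066603847163227422741 / 2189464994202854491160576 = -1220854.21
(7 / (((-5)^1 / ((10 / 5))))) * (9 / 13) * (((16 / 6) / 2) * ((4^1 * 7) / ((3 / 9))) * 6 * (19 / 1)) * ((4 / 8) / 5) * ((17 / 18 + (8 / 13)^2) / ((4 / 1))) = -1798692 / 2197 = -818.70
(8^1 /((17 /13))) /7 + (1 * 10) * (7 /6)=4477 /357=12.54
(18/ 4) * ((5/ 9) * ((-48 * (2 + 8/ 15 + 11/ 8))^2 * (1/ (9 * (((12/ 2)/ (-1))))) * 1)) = -219961/ 135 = -1629.34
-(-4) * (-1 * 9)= -36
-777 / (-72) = 259 / 24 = 10.79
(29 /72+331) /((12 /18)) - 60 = 437.10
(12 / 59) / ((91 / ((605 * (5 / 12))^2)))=9150625 / 64428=142.03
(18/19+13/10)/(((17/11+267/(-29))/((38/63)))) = -19459/109980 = -0.18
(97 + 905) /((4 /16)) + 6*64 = 4392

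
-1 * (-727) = 727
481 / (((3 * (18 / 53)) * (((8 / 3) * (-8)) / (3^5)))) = -688311 / 128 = -5377.43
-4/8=-1/2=-0.50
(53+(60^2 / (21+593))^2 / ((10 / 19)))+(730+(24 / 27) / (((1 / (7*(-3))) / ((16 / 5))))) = 1114847401 / 1413735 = 788.58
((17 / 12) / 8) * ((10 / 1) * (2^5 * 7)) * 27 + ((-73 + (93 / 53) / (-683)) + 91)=388342779 / 36199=10728.00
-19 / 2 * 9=-171 / 2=-85.50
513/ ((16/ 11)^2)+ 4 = 63097/ 256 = 246.47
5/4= 1.25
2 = 2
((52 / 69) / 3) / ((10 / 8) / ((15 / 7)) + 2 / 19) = 3952 / 10833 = 0.36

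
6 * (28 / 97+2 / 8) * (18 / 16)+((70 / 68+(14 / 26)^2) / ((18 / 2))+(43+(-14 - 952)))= -12296085055 / 13376688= -919.22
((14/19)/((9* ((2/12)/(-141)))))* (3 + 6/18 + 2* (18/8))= -30926/57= -542.56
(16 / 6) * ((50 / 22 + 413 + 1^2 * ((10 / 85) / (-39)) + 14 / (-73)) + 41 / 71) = 125692924424 / 113398857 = 1108.41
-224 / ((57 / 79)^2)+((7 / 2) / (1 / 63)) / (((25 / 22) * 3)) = -29695967 / 81225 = -365.60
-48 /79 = -0.61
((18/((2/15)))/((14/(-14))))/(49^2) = -135/2401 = -0.06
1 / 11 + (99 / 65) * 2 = 2243 / 715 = 3.14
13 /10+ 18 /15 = 5 /2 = 2.50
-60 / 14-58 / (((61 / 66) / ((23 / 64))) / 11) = -1724127 / 6832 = -252.36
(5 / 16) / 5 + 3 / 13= 61 / 208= 0.29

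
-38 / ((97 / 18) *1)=-684 / 97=-7.05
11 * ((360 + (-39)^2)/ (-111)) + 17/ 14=-95929/ 518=-185.19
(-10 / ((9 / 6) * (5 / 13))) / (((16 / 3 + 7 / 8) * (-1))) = 416 / 149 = 2.79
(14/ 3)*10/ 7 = 20/ 3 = 6.67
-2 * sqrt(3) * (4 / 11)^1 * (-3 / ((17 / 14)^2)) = 4704 * sqrt(3) / 3179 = 2.56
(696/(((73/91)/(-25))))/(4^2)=-197925/146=-1355.65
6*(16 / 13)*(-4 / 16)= -24 / 13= -1.85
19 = 19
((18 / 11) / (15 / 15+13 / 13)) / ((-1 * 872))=-9 / 9592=-0.00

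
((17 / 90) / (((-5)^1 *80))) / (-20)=17 / 720000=0.00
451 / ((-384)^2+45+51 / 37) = 0.00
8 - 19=-11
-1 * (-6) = 6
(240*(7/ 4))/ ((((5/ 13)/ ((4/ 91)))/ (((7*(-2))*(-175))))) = 117600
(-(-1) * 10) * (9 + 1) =100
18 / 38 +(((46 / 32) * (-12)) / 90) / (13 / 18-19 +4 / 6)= 58371 / 120460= 0.48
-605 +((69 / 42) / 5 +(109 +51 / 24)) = -138193 / 280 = -493.55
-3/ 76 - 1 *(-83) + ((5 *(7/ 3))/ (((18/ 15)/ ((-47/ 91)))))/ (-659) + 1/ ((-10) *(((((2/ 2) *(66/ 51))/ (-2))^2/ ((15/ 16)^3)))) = 120193285252745/ 1452112257024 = 82.77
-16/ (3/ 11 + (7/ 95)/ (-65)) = -58.91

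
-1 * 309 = -309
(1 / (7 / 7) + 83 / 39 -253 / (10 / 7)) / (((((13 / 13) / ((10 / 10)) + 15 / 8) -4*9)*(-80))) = -67849 / 1033500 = -0.07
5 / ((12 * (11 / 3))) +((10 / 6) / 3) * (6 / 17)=695 / 2244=0.31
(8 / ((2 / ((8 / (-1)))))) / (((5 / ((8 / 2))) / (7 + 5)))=-1536 / 5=-307.20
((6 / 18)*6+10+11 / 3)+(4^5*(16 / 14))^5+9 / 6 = 221360928884516350513 / 100842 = 2195126325187088.22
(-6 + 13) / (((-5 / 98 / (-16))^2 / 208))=3579756544 / 25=143190261.76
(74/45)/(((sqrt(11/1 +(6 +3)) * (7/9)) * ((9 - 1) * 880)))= 37 * sqrt(5)/1232000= 0.00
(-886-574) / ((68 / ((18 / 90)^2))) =-73 / 85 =-0.86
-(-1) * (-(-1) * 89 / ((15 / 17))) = 1513 / 15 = 100.87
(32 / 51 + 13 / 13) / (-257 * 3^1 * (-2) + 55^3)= 83 / 8563767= 0.00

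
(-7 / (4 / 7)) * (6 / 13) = -147 / 26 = -5.65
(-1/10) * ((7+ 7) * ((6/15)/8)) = -7/100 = -0.07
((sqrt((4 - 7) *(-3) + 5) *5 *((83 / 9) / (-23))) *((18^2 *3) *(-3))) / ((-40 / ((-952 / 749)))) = 457164 *sqrt(14) / 2461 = 695.06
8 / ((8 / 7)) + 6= 13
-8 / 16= -1 / 2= -0.50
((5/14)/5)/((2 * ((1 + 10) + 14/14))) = 1/336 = 0.00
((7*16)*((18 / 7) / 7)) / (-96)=-3 / 7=-0.43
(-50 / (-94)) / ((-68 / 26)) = -325 / 1598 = -0.20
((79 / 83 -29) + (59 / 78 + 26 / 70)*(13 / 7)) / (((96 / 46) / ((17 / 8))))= -1238141773 / 46851840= -26.43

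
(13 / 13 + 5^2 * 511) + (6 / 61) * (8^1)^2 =779720 / 61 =12782.30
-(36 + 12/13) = -480/13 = -36.92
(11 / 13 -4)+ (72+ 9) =77.85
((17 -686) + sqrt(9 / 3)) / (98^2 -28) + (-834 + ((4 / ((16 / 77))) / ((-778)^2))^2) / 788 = -2079400413299776153 / 1843051555182308352 + sqrt(3) / 9576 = -1.13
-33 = -33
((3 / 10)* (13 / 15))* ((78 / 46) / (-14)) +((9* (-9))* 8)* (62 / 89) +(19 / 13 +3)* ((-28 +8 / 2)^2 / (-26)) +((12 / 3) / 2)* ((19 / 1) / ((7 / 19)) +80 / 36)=-964838826683 / 2179440900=-442.70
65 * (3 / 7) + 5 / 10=397 / 14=28.36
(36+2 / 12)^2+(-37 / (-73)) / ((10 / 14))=17196809 / 13140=1308.74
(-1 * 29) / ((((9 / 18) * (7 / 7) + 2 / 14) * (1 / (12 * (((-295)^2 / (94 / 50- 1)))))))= -1766607500 / 33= -53533560.61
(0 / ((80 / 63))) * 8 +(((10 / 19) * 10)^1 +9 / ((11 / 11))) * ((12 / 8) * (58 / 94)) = 23577 / 1786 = 13.20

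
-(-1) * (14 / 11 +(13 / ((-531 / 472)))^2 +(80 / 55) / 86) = 5165378 / 38313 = 134.82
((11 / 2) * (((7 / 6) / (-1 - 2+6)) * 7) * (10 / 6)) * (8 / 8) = 2695 / 108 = 24.95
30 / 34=0.88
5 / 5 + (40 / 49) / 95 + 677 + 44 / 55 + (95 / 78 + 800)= 537382837 / 363090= 1480.03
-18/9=-2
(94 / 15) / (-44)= -47 / 330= -0.14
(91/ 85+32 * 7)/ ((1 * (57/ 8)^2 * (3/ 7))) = 2856896/ 276165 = 10.34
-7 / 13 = -0.54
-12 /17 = -0.71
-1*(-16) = 16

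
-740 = -740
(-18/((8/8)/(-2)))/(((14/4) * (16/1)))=0.64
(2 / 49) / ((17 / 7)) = 2 / 119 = 0.02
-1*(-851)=851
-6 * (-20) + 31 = 151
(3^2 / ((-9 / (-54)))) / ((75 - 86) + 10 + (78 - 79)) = -27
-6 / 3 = -2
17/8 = 2.12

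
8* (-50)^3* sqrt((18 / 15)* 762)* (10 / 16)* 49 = -36750000* sqrt(635) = -926070832.87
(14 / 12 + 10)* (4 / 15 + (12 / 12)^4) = 1273 / 90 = 14.14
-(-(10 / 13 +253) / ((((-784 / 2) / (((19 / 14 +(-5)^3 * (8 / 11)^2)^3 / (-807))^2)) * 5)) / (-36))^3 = 357669944023050984998601874224248136944857100053397670817511962019108026966302156993627186665139 / 5293381959239634348683002365639891472295558883346048126173928717752653534520722587648000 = 67569267.96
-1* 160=-160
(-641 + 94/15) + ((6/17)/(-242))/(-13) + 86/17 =-252571846/401115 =-629.67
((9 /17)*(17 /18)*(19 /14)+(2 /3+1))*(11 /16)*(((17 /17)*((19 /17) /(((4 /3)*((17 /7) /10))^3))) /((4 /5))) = 11348308125 /171051008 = 66.34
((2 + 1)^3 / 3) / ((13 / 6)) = 54 / 13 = 4.15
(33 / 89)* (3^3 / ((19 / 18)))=16038 / 1691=9.48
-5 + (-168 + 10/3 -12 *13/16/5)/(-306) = -81803/18360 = -4.46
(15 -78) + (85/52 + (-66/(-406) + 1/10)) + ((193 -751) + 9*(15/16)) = -610.67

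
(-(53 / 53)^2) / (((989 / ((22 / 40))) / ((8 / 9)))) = -22 / 44505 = -0.00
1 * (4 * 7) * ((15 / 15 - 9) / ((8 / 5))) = -140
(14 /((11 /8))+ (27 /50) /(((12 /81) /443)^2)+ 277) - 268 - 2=42490610937 /8800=4828478.52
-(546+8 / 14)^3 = -56006043976 / 343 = -163282927.04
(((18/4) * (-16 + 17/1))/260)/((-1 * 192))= -3/33280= -0.00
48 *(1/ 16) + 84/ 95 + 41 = 44.88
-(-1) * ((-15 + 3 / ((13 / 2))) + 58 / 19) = -2837 / 247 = -11.49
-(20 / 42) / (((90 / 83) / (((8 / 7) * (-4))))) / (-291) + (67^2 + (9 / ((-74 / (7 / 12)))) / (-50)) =25577825715653 / 5697896400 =4488.99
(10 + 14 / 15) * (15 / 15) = 164 / 15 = 10.93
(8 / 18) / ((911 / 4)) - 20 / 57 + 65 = 10071409 / 155781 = 64.65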